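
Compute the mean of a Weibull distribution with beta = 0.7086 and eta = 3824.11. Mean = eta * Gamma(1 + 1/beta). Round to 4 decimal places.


beta = 0.7086, eta = 3824.11
1/beta = 1.4112
1 + 1/beta = 2.4112
Gamma(2.4112) = 1.2514
Mean = 3824.11 * 1.2514
Mean = 4785.3149

4785.3149


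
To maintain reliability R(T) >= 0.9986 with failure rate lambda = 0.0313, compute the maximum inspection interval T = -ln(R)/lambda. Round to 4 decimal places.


R_target = 0.9986
lambda = 0.0313
-ln(0.9986) = 0.0014
T = 0.0014 / 0.0313
T = 0.0448

0.0448


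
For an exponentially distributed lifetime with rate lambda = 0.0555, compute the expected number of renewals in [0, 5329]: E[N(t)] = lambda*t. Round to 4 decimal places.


lambda = 0.0555
t = 5329
E[N(t)] = lambda * t
E[N(t)] = 0.0555 * 5329
E[N(t)] = 295.7595

295.7595


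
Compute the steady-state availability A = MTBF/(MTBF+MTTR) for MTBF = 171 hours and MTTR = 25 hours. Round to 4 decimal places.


MTBF = 171
MTTR = 25
MTBF + MTTR = 196
A = 171 / 196
A = 0.8724

0.8724


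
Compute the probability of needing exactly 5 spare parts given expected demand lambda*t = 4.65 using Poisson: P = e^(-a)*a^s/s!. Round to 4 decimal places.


a = 4.65, s = 5
e^(-a) = e^(-4.65) = 0.0096
a^s = 4.65^5 = 2174.0262
s! = 120
P = 0.0096 * 2174.0262 / 120
P = 0.1732

0.1732


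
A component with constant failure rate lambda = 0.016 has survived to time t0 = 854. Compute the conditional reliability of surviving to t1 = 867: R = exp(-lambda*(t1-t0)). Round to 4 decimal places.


lambda = 0.016
t0 = 854, t1 = 867
t1 - t0 = 13
lambda * (t1-t0) = 0.016 * 13 = 0.208
R = exp(-0.208)
R = 0.8122

0.8122


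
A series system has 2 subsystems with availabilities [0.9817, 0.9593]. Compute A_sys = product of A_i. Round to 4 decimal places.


Subsystems: [0.9817, 0.9593]
After subsystem 1 (A=0.9817): product = 0.9817
After subsystem 2 (A=0.9593): product = 0.9417
A_sys = 0.9417

0.9417


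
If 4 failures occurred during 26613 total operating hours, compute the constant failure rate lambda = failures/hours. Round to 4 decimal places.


failures = 4
total_hours = 26613
lambda = 4 / 26613
lambda = 0.0002

0.0002


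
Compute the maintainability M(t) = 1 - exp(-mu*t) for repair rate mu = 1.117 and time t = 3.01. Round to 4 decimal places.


mu = 1.117, t = 3.01
mu * t = 1.117 * 3.01 = 3.3622
exp(-3.3622) = 0.0347
M(t) = 1 - 0.0347
M(t) = 0.9653

0.9653


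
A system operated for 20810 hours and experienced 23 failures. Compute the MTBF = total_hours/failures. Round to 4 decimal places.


total_hours = 20810
failures = 23
MTBF = 20810 / 23
MTBF = 904.7826

904.7826


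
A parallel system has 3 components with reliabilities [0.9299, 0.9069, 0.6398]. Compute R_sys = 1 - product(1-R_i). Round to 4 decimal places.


Components: [0.9299, 0.9069, 0.6398]
(1 - 0.9299) = 0.0701, running product = 0.0701
(1 - 0.9069) = 0.0931, running product = 0.0065
(1 - 0.6398) = 0.3602, running product = 0.0024
Product of (1-R_i) = 0.0024
R_sys = 1 - 0.0024 = 0.9976

0.9976


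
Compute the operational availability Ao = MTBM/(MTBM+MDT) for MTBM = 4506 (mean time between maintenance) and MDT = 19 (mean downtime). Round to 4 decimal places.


MTBM = 4506
MDT = 19
MTBM + MDT = 4525
Ao = 4506 / 4525
Ao = 0.9958

0.9958


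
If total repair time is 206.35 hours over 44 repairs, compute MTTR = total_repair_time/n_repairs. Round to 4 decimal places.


total_repair_time = 206.35
n_repairs = 44
MTTR = 206.35 / 44
MTTR = 4.6898

4.6898


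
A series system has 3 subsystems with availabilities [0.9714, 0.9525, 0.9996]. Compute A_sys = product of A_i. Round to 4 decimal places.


Subsystems: [0.9714, 0.9525, 0.9996]
After subsystem 1 (A=0.9714): product = 0.9714
After subsystem 2 (A=0.9525): product = 0.9253
After subsystem 3 (A=0.9996): product = 0.9249
A_sys = 0.9249

0.9249


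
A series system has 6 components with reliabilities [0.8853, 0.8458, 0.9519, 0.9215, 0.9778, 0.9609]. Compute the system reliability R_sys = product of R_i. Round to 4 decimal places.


Components: [0.8853, 0.8458, 0.9519, 0.9215, 0.9778, 0.9609]
After component 1 (R=0.8853): product = 0.8853
After component 2 (R=0.8458): product = 0.7488
After component 3 (R=0.9519): product = 0.7128
After component 4 (R=0.9215): product = 0.6568
After component 5 (R=0.9778): product = 0.6422
After component 6 (R=0.9609): product = 0.6171
R_sys = 0.6171

0.6171


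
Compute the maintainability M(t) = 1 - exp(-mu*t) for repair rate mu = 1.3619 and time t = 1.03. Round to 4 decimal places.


mu = 1.3619, t = 1.03
mu * t = 1.3619 * 1.03 = 1.4028
exp(-1.4028) = 0.2459
M(t) = 1 - 0.2459
M(t) = 0.7541

0.7541


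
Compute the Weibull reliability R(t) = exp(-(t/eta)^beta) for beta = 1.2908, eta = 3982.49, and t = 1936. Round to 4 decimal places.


beta = 1.2908, eta = 3982.49, t = 1936
t/eta = 1936 / 3982.49 = 0.4861
(t/eta)^beta = 0.4861^1.2908 = 0.3941
R(t) = exp(-0.3941)
R(t) = 0.6743

0.6743


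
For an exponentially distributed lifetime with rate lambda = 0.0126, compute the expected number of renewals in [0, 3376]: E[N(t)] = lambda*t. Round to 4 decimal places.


lambda = 0.0126
t = 3376
E[N(t)] = lambda * t
E[N(t)] = 0.0126 * 3376
E[N(t)] = 42.5376

42.5376


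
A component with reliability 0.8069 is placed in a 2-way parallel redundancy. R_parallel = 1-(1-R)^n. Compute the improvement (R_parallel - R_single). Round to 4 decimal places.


R_single = 0.8069, n = 2
1 - R_single = 0.1931
(1 - R_single)^n = 0.1931^2 = 0.0373
R_parallel = 1 - 0.0373 = 0.9627
Improvement = 0.9627 - 0.8069
Improvement = 0.1558

0.1558


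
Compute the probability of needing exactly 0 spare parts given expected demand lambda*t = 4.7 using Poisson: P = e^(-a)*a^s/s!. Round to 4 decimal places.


a = 4.7, s = 0
e^(-a) = e^(-4.7) = 0.0091
a^s = 4.7^0 = 1.0
s! = 1
P = 0.0091 * 1.0 / 1
P = 0.0091

0.0091


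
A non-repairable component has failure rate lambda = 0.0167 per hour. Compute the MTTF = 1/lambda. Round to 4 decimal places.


lambda = 0.0167
MTTF = 1 / 0.0167
MTTF = 59.8802

59.8802


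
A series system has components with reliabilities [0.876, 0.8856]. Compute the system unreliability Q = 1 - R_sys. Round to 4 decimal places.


Components: [0.876, 0.8856]
After component 1: product = 0.876
After component 2: product = 0.7758
R_sys = 0.7758
Q = 1 - 0.7758 = 0.2242

0.2242


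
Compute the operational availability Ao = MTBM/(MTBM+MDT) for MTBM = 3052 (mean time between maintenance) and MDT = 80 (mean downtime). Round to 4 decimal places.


MTBM = 3052
MDT = 80
MTBM + MDT = 3132
Ao = 3052 / 3132
Ao = 0.9745

0.9745


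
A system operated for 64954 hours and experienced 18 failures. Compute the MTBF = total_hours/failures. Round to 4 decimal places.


total_hours = 64954
failures = 18
MTBF = 64954 / 18
MTBF = 3608.5556

3608.5556


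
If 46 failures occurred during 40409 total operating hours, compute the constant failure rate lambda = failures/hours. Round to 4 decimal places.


failures = 46
total_hours = 40409
lambda = 46 / 40409
lambda = 0.0011

0.0011


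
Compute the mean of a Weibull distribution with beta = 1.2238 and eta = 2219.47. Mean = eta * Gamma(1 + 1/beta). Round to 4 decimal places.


beta = 1.2238, eta = 2219.47
1/beta = 0.8171
1 + 1/beta = 1.8171
Gamma(1.8171) = 0.936
Mean = 2219.47 * 0.936
Mean = 2077.5166

2077.5166


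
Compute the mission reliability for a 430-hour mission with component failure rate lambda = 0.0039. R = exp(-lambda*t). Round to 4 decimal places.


lambda = 0.0039
mission_time = 430
lambda * t = 0.0039 * 430 = 1.677
R = exp(-1.677)
R = 0.1869

0.1869


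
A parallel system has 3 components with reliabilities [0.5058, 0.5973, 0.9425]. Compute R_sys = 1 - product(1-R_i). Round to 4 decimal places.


Components: [0.5058, 0.5973, 0.9425]
(1 - 0.5058) = 0.4942, running product = 0.4942
(1 - 0.5973) = 0.4027, running product = 0.199
(1 - 0.9425) = 0.0575, running product = 0.0114
Product of (1-R_i) = 0.0114
R_sys = 1 - 0.0114 = 0.9886

0.9886


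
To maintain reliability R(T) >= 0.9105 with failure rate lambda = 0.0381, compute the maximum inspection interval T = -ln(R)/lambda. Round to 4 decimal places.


R_target = 0.9105
lambda = 0.0381
-ln(0.9105) = 0.0938
T = 0.0938 / 0.0381
T = 2.4609

2.4609


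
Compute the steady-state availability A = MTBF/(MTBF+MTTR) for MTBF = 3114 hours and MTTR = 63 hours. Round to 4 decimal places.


MTBF = 3114
MTTR = 63
MTBF + MTTR = 3177
A = 3114 / 3177
A = 0.9802

0.9802


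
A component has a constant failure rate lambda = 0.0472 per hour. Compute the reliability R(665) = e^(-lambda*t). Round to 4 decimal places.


lambda = 0.0472
t = 665
lambda * t = 31.388
R(t) = e^(-31.388)
R(t) = 0.0

0.0


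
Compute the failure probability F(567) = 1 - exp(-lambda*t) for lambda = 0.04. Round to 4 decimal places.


lambda = 0.04, t = 567
lambda * t = 22.68
exp(-22.68) = 0.0
F(t) = 1 - 0.0
F(t) = 1.0

1.0


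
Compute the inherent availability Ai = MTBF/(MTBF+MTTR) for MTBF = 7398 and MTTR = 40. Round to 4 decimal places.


MTBF = 7398
MTTR = 40
MTBF + MTTR = 7438
Ai = 7398 / 7438
Ai = 0.9946

0.9946


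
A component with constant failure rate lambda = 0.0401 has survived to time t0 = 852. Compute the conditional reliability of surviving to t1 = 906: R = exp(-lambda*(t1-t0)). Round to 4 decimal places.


lambda = 0.0401
t0 = 852, t1 = 906
t1 - t0 = 54
lambda * (t1-t0) = 0.0401 * 54 = 2.1654
R = exp(-2.1654)
R = 0.1147

0.1147


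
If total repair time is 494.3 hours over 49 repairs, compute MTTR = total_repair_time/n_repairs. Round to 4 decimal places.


total_repair_time = 494.3
n_repairs = 49
MTTR = 494.3 / 49
MTTR = 10.0878

10.0878


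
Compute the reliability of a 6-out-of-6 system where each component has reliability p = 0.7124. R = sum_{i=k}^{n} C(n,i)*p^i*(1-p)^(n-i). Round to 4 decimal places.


k = 6, n = 6, p = 0.7124
i=6: C(6,6)=1 * 0.7124^6 * 0.2876^0 = 0.1307
R = sum of terms = 0.1307

0.1307


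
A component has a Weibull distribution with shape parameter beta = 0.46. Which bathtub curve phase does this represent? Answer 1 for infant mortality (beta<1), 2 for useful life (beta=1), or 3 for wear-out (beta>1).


beta = 0.46
Compare beta to 1:
beta < 1 => infant mortality (phase 1)
beta = 1 => useful life (phase 2)
beta > 1 => wear-out (phase 3)
Since beta = 0.46, this is infant mortality (decreasing failure rate)
Phase = 1

1


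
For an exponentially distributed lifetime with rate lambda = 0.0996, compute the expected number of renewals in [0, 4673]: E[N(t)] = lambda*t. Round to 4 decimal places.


lambda = 0.0996
t = 4673
E[N(t)] = lambda * t
E[N(t)] = 0.0996 * 4673
E[N(t)] = 465.4308

465.4308


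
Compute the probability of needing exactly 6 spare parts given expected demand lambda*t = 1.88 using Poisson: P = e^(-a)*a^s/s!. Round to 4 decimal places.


a = 1.88, s = 6
e^(-a) = e^(-1.88) = 0.1526
a^s = 1.88^6 = 44.1517
s! = 720
P = 0.1526 * 44.1517 / 720
P = 0.0094

0.0094


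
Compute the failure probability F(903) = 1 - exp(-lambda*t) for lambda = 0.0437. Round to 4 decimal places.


lambda = 0.0437, t = 903
lambda * t = 39.4611
exp(-39.4611) = 0.0
F(t) = 1 - 0.0
F(t) = 1.0

1.0


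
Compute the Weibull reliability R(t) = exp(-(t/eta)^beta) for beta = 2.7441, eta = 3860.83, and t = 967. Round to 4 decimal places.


beta = 2.7441, eta = 3860.83, t = 967
t/eta = 967 / 3860.83 = 0.2505
(t/eta)^beta = 0.2505^2.7441 = 0.0224
R(t) = exp(-0.0224)
R(t) = 0.9779

0.9779


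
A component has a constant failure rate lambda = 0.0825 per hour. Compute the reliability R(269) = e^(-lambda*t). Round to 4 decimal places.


lambda = 0.0825
t = 269
lambda * t = 22.1925
R(t) = e^(-22.1925)
R(t) = 0.0

0.0


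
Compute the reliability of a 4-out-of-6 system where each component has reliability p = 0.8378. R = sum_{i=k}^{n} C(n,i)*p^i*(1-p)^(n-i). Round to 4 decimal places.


k = 4, n = 6, p = 0.8378
i=4: C(6,4)=15 * 0.8378^4 * 0.1622^2 = 0.1944
i=5: C(6,5)=6 * 0.8378^5 * 0.1622^1 = 0.4017
i=6: C(6,6)=1 * 0.8378^6 * 0.1622^0 = 0.3458
R = sum of terms = 0.9419

0.9419


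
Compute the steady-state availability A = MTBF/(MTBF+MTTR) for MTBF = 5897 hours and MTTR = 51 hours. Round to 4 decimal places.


MTBF = 5897
MTTR = 51
MTBF + MTTR = 5948
A = 5897 / 5948
A = 0.9914

0.9914


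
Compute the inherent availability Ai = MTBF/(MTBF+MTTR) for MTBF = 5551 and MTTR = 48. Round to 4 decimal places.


MTBF = 5551
MTTR = 48
MTBF + MTTR = 5599
Ai = 5551 / 5599
Ai = 0.9914

0.9914


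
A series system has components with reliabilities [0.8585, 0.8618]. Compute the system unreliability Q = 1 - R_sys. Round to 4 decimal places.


Components: [0.8585, 0.8618]
After component 1: product = 0.8585
After component 2: product = 0.7399
R_sys = 0.7399
Q = 1 - 0.7399 = 0.2601

0.2601


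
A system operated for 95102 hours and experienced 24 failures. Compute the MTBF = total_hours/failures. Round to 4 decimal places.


total_hours = 95102
failures = 24
MTBF = 95102 / 24
MTBF = 3962.5833

3962.5833


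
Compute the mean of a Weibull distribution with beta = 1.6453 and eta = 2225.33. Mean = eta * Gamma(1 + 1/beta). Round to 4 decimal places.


beta = 1.6453, eta = 2225.33
1/beta = 0.6078
1 + 1/beta = 1.6078
Gamma(1.6078) = 0.8944
Mean = 2225.33 * 0.8944
Mean = 1990.3721

1990.3721


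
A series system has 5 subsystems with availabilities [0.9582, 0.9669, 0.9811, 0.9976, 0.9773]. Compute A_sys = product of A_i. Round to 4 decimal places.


Subsystems: [0.9582, 0.9669, 0.9811, 0.9976, 0.9773]
After subsystem 1 (A=0.9582): product = 0.9582
After subsystem 2 (A=0.9669): product = 0.9265
After subsystem 3 (A=0.9811): product = 0.909
After subsystem 4 (A=0.9976): product = 0.9068
After subsystem 5 (A=0.9773): product = 0.8862
A_sys = 0.8862

0.8862


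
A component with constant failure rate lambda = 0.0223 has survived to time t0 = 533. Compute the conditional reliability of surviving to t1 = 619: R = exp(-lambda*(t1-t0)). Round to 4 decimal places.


lambda = 0.0223
t0 = 533, t1 = 619
t1 - t0 = 86
lambda * (t1-t0) = 0.0223 * 86 = 1.9178
R = exp(-1.9178)
R = 0.1469

0.1469


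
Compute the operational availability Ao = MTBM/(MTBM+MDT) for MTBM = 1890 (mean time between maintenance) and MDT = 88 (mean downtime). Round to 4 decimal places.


MTBM = 1890
MDT = 88
MTBM + MDT = 1978
Ao = 1890 / 1978
Ao = 0.9555

0.9555


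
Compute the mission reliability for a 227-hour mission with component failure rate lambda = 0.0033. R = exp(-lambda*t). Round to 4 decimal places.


lambda = 0.0033
mission_time = 227
lambda * t = 0.0033 * 227 = 0.7491
R = exp(-0.7491)
R = 0.4728

0.4728


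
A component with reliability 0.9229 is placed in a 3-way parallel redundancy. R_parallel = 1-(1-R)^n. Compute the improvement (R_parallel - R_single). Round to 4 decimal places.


R_single = 0.9229, n = 3
1 - R_single = 0.0771
(1 - R_single)^n = 0.0771^3 = 0.0005
R_parallel = 1 - 0.0005 = 0.9995
Improvement = 0.9995 - 0.9229
Improvement = 0.0766

0.0766


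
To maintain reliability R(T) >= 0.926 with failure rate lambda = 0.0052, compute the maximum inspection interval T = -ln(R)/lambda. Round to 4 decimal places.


R_target = 0.926
lambda = 0.0052
-ln(0.926) = 0.0769
T = 0.0769 / 0.0052
T = 14.7848

14.7848


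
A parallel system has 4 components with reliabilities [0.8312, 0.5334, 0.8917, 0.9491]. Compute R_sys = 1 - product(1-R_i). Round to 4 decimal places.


Components: [0.8312, 0.5334, 0.8917, 0.9491]
(1 - 0.8312) = 0.1688, running product = 0.1688
(1 - 0.5334) = 0.4666, running product = 0.0788
(1 - 0.8917) = 0.1083, running product = 0.0085
(1 - 0.9491) = 0.0509, running product = 0.0004
Product of (1-R_i) = 0.0004
R_sys = 1 - 0.0004 = 0.9996

0.9996


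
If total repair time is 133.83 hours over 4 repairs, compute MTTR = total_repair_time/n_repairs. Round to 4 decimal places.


total_repair_time = 133.83
n_repairs = 4
MTTR = 133.83 / 4
MTTR = 33.4575

33.4575


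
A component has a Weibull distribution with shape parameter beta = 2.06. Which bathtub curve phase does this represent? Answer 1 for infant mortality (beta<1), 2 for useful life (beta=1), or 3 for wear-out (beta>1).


beta = 2.06
Compare beta to 1:
beta < 1 => infant mortality (phase 1)
beta = 1 => useful life (phase 2)
beta > 1 => wear-out (phase 3)
Since beta = 2.06, this is wear-out (increasing failure rate)
Phase = 3

3


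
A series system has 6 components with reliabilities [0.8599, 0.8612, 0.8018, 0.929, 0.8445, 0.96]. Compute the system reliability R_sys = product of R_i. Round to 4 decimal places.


Components: [0.8599, 0.8612, 0.8018, 0.929, 0.8445, 0.96]
After component 1 (R=0.8599): product = 0.8599
After component 2 (R=0.8612): product = 0.7405
After component 3 (R=0.8018): product = 0.5938
After component 4 (R=0.929): product = 0.5516
After component 5 (R=0.8445): product = 0.4658
After component 6 (R=0.96): product = 0.4472
R_sys = 0.4472

0.4472


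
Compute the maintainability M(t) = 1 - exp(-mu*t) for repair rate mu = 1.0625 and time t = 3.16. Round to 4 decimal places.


mu = 1.0625, t = 3.16
mu * t = 1.0625 * 3.16 = 3.3575
exp(-3.3575) = 0.0348
M(t) = 1 - 0.0348
M(t) = 0.9652

0.9652


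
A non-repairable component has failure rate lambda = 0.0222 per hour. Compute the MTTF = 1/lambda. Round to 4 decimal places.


lambda = 0.0222
MTTF = 1 / 0.0222
MTTF = 45.045

45.045


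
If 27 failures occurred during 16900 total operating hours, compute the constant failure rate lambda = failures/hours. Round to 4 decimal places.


failures = 27
total_hours = 16900
lambda = 27 / 16900
lambda = 0.0016

0.0016


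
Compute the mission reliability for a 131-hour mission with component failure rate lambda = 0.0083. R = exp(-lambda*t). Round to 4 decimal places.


lambda = 0.0083
mission_time = 131
lambda * t = 0.0083 * 131 = 1.0873
R = exp(-1.0873)
R = 0.3371

0.3371


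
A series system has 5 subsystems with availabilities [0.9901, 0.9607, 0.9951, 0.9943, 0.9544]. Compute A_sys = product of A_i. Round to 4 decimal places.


Subsystems: [0.9901, 0.9607, 0.9951, 0.9943, 0.9544]
After subsystem 1 (A=0.9901): product = 0.9901
After subsystem 2 (A=0.9607): product = 0.9512
After subsystem 3 (A=0.9951): product = 0.9465
After subsystem 4 (A=0.9943): product = 0.9411
After subsystem 5 (A=0.9544): product = 0.8982
A_sys = 0.8982

0.8982


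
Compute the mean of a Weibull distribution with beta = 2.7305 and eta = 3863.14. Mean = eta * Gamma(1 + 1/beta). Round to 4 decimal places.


beta = 2.7305, eta = 3863.14
1/beta = 0.3662
1 + 1/beta = 1.3662
Gamma(1.3662) = 0.8896
Mean = 3863.14 * 0.8896
Mean = 3436.7669

3436.7669


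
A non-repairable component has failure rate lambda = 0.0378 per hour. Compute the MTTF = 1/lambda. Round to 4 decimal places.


lambda = 0.0378
MTTF = 1 / 0.0378
MTTF = 26.455

26.455


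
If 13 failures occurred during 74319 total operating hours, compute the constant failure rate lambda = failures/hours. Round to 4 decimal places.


failures = 13
total_hours = 74319
lambda = 13 / 74319
lambda = 0.0002

0.0002


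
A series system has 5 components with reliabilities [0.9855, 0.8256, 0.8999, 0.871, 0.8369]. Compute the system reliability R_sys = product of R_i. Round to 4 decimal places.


Components: [0.9855, 0.8256, 0.8999, 0.871, 0.8369]
After component 1 (R=0.9855): product = 0.9855
After component 2 (R=0.8256): product = 0.8136
After component 3 (R=0.8999): product = 0.7322
After component 4 (R=0.871): product = 0.6377
After component 5 (R=0.8369): product = 0.5337
R_sys = 0.5337

0.5337


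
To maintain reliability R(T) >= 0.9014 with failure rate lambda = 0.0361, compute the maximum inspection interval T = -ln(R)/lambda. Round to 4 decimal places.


R_target = 0.9014
lambda = 0.0361
-ln(0.9014) = 0.1038
T = 0.1038 / 0.0361
T = 2.8755

2.8755


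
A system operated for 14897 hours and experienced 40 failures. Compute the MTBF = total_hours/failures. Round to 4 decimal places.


total_hours = 14897
failures = 40
MTBF = 14897 / 40
MTBF = 372.425

372.425


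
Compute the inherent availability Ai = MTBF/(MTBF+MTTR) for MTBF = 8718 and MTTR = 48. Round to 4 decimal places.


MTBF = 8718
MTTR = 48
MTBF + MTTR = 8766
Ai = 8718 / 8766
Ai = 0.9945

0.9945


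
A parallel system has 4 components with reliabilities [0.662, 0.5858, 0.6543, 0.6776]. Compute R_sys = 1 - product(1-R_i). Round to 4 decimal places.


Components: [0.662, 0.5858, 0.6543, 0.6776]
(1 - 0.662) = 0.338, running product = 0.338
(1 - 0.5858) = 0.4142, running product = 0.14
(1 - 0.6543) = 0.3457, running product = 0.0484
(1 - 0.6776) = 0.3224, running product = 0.0156
Product of (1-R_i) = 0.0156
R_sys = 1 - 0.0156 = 0.9844

0.9844


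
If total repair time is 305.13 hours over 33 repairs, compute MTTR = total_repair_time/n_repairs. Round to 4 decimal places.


total_repair_time = 305.13
n_repairs = 33
MTTR = 305.13 / 33
MTTR = 9.2464

9.2464


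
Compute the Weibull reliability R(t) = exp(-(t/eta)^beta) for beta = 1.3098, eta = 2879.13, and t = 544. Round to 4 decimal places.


beta = 1.3098, eta = 2879.13, t = 544
t/eta = 544 / 2879.13 = 0.1889
(t/eta)^beta = 0.1889^1.3098 = 0.1128
R(t) = exp(-0.1128)
R(t) = 0.8934

0.8934


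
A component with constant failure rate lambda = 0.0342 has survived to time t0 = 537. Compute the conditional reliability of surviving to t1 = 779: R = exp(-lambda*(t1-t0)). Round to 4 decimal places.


lambda = 0.0342
t0 = 537, t1 = 779
t1 - t0 = 242
lambda * (t1-t0) = 0.0342 * 242 = 8.2764
R = exp(-8.2764)
R = 0.0003

0.0003


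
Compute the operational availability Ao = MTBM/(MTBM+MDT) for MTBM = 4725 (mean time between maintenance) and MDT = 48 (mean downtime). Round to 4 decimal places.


MTBM = 4725
MDT = 48
MTBM + MDT = 4773
Ao = 4725 / 4773
Ao = 0.9899

0.9899


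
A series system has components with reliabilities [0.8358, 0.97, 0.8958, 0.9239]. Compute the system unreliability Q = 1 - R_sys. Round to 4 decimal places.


Components: [0.8358, 0.97, 0.8958, 0.9239]
After component 1: product = 0.8358
After component 2: product = 0.8107
After component 3: product = 0.7262
After component 4: product = 0.671
R_sys = 0.671
Q = 1 - 0.671 = 0.329

0.329


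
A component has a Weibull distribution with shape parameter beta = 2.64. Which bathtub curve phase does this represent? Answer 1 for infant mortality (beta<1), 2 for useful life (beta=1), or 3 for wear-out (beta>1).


beta = 2.64
Compare beta to 1:
beta < 1 => infant mortality (phase 1)
beta = 1 => useful life (phase 2)
beta > 1 => wear-out (phase 3)
Since beta = 2.64, this is wear-out (increasing failure rate)
Phase = 3

3


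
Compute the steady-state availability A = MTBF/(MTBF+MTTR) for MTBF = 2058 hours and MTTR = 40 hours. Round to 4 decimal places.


MTBF = 2058
MTTR = 40
MTBF + MTTR = 2098
A = 2058 / 2098
A = 0.9809

0.9809


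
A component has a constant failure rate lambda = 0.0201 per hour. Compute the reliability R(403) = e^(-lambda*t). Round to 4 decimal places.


lambda = 0.0201
t = 403
lambda * t = 8.1003
R(t) = e^(-8.1003)
R(t) = 0.0003

0.0003


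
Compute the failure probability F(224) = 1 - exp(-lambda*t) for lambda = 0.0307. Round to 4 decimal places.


lambda = 0.0307, t = 224
lambda * t = 6.8768
exp(-6.8768) = 0.001
F(t) = 1 - 0.001
F(t) = 0.999

0.999


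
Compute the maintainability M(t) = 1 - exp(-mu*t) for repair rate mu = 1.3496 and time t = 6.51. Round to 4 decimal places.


mu = 1.3496, t = 6.51
mu * t = 1.3496 * 6.51 = 8.7859
exp(-8.7859) = 0.0002
M(t) = 1 - 0.0002
M(t) = 0.9998

0.9998


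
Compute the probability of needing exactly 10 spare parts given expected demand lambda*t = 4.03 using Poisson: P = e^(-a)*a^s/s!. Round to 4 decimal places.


a = 4.03, s = 10
e^(-a) = e^(-4.03) = 0.0178
a^s = 4.03^10 = 1129927.1952
s! = 3628800
P = 0.0178 * 1129927.1952 / 3628800
P = 0.0055

0.0055


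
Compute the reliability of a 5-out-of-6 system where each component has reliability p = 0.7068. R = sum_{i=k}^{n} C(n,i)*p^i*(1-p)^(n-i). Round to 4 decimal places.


k = 5, n = 6, p = 0.7068
i=5: C(6,5)=6 * 0.7068^5 * 0.2932^1 = 0.3103
i=6: C(6,6)=1 * 0.7068^6 * 0.2932^0 = 0.1247
R = sum of terms = 0.435

0.435


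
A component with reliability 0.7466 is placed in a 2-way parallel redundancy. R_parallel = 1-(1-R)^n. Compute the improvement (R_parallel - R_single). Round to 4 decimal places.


R_single = 0.7466, n = 2
1 - R_single = 0.2534
(1 - R_single)^n = 0.2534^2 = 0.0642
R_parallel = 1 - 0.0642 = 0.9358
Improvement = 0.9358 - 0.7466
Improvement = 0.1892

0.1892


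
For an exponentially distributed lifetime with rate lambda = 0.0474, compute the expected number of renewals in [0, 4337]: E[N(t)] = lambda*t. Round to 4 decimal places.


lambda = 0.0474
t = 4337
E[N(t)] = lambda * t
E[N(t)] = 0.0474 * 4337
E[N(t)] = 205.5738

205.5738


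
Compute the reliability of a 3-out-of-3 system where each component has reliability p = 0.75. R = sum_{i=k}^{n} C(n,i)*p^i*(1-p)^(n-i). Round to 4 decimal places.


k = 3, n = 3, p = 0.75
i=3: C(3,3)=1 * 0.75^3 * 0.25^0 = 0.4219
R = sum of terms = 0.4219

0.4219


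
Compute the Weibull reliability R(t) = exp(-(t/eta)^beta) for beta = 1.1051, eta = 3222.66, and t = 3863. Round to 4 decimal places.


beta = 1.1051, eta = 3222.66, t = 3863
t/eta = 3863 / 3222.66 = 1.1987
(t/eta)^beta = 1.1987^1.1051 = 1.2218
R(t) = exp(-1.2218)
R(t) = 0.2947

0.2947


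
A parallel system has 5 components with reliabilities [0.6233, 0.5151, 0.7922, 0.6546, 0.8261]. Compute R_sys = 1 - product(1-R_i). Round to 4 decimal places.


Components: [0.6233, 0.5151, 0.7922, 0.6546, 0.8261]
(1 - 0.6233) = 0.3767, running product = 0.3767
(1 - 0.5151) = 0.4849, running product = 0.1827
(1 - 0.7922) = 0.2078, running product = 0.038
(1 - 0.6546) = 0.3454, running product = 0.0131
(1 - 0.8261) = 0.1739, running product = 0.0023
Product of (1-R_i) = 0.0023
R_sys = 1 - 0.0023 = 0.9977

0.9977


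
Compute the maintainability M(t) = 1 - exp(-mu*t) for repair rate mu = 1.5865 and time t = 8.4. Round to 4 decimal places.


mu = 1.5865, t = 8.4
mu * t = 1.5865 * 8.4 = 13.3266
exp(-13.3266) = 0.0
M(t) = 1 - 0.0
M(t) = 1.0

1.0


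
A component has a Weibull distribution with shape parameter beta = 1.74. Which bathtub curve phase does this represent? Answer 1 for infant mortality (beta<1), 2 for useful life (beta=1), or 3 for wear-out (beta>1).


beta = 1.74
Compare beta to 1:
beta < 1 => infant mortality (phase 1)
beta = 1 => useful life (phase 2)
beta > 1 => wear-out (phase 3)
Since beta = 1.74, this is wear-out (increasing failure rate)
Phase = 3

3


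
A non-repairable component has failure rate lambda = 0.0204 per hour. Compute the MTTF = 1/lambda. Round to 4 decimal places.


lambda = 0.0204
MTTF = 1 / 0.0204
MTTF = 49.0196

49.0196


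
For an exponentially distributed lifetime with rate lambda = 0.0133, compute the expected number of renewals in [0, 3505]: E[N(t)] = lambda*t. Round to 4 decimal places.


lambda = 0.0133
t = 3505
E[N(t)] = lambda * t
E[N(t)] = 0.0133 * 3505
E[N(t)] = 46.6165

46.6165


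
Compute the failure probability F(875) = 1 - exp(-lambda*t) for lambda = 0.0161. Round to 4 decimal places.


lambda = 0.0161, t = 875
lambda * t = 14.0875
exp(-14.0875) = 0.0
F(t) = 1 - 0.0
F(t) = 1.0

1.0


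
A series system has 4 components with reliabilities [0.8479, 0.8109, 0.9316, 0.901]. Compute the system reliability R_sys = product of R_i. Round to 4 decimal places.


Components: [0.8479, 0.8109, 0.9316, 0.901]
After component 1 (R=0.8479): product = 0.8479
After component 2 (R=0.8109): product = 0.6876
After component 3 (R=0.9316): product = 0.6405
After component 4 (R=0.901): product = 0.5771
R_sys = 0.5771

0.5771


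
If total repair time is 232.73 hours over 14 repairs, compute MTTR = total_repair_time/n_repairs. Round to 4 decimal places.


total_repair_time = 232.73
n_repairs = 14
MTTR = 232.73 / 14
MTTR = 16.6236

16.6236


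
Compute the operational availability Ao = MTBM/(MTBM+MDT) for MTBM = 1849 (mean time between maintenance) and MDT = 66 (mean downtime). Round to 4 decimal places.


MTBM = 1849
MDT = 66
MTBM + MDT = 1915
Ao = 1849 / 1915
Ao = 0.9655

0.9655


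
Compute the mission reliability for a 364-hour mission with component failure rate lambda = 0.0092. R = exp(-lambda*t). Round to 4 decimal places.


lambda = 0.0092
mission_time = 364
lambda * t = 0.0092 * 364 = 3.3488
R = exp(-3.3488)
R = 0.0351

0.0351


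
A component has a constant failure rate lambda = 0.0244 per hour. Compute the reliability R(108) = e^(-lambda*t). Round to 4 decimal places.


lambda = 0.0244
t = 108
lambda * t = 2.6352
R(t) = e^(-2.6352)
R(t) = 0.0717

0.0717


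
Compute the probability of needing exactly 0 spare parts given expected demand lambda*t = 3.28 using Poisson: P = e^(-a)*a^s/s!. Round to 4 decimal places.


a = 3.28, s = 0
e^(-a) = e^(-3.28) = 0.0376
a^s = 3.28^0 = 1.0
s! = 1
P = 0.0376 * 1.0 / 1
P = 0.0376

0.0376


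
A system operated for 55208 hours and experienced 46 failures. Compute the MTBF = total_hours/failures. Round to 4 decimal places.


total_hours = 55208
failures = 46
MTBF = 55208 / 46
MTBF = 1200.1739

1200.1739


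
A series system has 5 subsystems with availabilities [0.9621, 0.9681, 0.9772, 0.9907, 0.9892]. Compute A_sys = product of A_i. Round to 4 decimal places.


Subsystems: [0.9621, 0.9681, 0.9772, 0.9907, 0.9892]
After subsystem 1 (A=0.9621): product = 0.9621
After subsystem 2 (A=0.9681): product = 0.9314
After subsystem 3 (A=0.9772): product = 0.9102
After subsystem 4 (A=0.9907): product = 0.9017
After subsystem 5 (A=0.9892): product = 0.892
A_sys = 0.892

0.892


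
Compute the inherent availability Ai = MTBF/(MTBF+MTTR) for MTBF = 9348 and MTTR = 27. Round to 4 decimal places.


MTBF = 9348
MTTR = 27
MTBF + MTTR = 9375
Ai = 9348 / 9375
Ai = 0.9971

0.9971


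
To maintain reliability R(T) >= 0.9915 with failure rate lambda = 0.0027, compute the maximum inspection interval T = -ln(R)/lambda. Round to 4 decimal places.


R_target = 0.9915
lambda = 0.0027
-ln(0.9915) = 0.0085
T = 0.0085 / 0.0027
T = 3.1616

3.1616


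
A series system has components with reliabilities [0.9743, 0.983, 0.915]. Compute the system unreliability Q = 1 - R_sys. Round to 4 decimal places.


Components: [0.9743, 0.983, 0.915]
After component 1: product = 0.9743
After component 2: product = 0.9577
After component 3: product = 0.8763
R_sys = 0.8763
Q = 1 - 0.8763 = 0.1237

0.1237


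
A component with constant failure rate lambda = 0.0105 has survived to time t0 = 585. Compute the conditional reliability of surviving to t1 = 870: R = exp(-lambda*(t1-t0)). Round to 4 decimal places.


lambda = 0.0105
t0 = 585, t1 = 870
t1 - t0 = 285
lambda * (t1-t0) = 0.0105 * 285 = 2.9925
R = exp(-2.9925)
R = 0.0502

0.0502


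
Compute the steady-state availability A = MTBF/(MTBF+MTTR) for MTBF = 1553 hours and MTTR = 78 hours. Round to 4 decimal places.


MTBF = 1553
MTTR = 78
MTBF + MTTR = 1631
A = 1553 / 1631
A = 0.9522

0.9522


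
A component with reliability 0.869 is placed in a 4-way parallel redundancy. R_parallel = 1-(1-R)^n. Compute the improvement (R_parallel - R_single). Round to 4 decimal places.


R_single = 0.869, n = 4
1 - R_single = 0.131
(1 - R_single)^n = 0.131^4 = 0.0003
R_parallel = 1 - 0.0003 = 0.9997
Improvement = 0.9997 - 0.869
Improvement = 0.1307

0.1307


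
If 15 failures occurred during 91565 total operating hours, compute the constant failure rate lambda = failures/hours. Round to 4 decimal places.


failures = 15
total_hours = 91565
lambda = 15 / 91565
lambda = 0.0002

0.0002


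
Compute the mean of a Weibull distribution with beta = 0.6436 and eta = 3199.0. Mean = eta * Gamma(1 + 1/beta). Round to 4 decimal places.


beta = 0.6436, eta = 3199.0
1/beta = 1.5538
1 + 1/beta = 2.5538
Gamma(2.5538) = 1.3815
Mean = 3199.0 * 1.3815
Mean = 4419.4951

4419.4951


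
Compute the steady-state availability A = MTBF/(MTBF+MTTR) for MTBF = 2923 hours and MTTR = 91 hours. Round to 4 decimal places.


MTBF = 2923
MTTR = 91
MTBF + MTTR = 3014
A = 2923 / 3014
A = 0.9698

0.9698


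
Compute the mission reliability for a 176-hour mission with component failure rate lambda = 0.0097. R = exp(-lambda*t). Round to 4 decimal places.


lambda = 0.0097
mission_time = 176
lambda * t = 0.0097 * 176 = 1.7072
R = exp(-1.7072)
R = 0.1814

0.1814


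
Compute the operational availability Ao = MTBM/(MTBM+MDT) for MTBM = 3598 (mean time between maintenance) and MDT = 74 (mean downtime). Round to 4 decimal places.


MTBM = 3598
MDT = 74
MTBM + MDT = 3672
Ao = 3598 / 3672
Ao = 0.9798

0.9798


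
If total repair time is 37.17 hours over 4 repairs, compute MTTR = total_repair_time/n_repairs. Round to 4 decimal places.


total_repair_time = 37.17
n_repairs = 4
MTTR = 37.17 / 4
MTTR = 9.2925

9.2925


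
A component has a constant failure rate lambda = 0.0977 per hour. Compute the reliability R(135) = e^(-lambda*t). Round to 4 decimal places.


lambda = 0.0977
t = 135
lambda * t = 13.1895
R(t) = e^(-13.1895)
R(t) = 0.0

0.0


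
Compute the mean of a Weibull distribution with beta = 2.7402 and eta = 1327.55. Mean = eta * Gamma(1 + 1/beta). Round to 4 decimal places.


beta = 2.7402, eta = 1327.55
1/beta = 0.3649
1 + 1/beta = 1.3649
Gamma(1.3649) = 0.8897
Mean = 1327.55 * 0.8897
Mean = 1181.1778

1181.1778


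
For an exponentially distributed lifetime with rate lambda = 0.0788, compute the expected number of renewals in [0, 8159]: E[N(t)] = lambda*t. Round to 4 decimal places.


lambda = 0.0788
t = 8159
E[N(t)] = lambda * t
E[N(t)] = 0.0788 * 8159
E[N(t)] = 642.9292

642.9292


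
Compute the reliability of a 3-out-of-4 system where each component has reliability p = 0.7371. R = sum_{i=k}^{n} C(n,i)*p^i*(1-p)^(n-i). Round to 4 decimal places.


k = 3, n = 4, p = 0.7371
i=3: C(4,3)=4 * 0.7371^3 * 0.2629^1 = 0.4211
i=4: C(4,4)=1 * 0.7371^4 * 0.2629^0 = 0.2952
R = sum of terms = 0.7163

0.7163


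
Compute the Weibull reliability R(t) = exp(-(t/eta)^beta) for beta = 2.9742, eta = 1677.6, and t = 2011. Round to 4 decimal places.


beta = 2.9742, eta = 1677.6, t = 2011
t/eta = 2011 / 1677.6 = 1.1987
(t/eta)^beta = 1.1987^2.9742 = 1.7145
R(t) = exp(-1.7145)
R(t) = 0.1801

0.1801


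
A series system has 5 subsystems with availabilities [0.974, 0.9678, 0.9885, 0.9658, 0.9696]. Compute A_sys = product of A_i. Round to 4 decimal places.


Subsystems: [0.974, 0.9678, 0.9885, 0.9658, 0.9696]
After subsystem 1 (A=0.974): product = 0.974
After subsystem 2 (A=0.9678): product = 0.9426
After subsystem 3 (A=0.9885): product = 0.9318
After subsystem 4 (A=0.9658): product = 0.8999
After subsystem 5 (A=0.9696): product = 0.8726
A_sys = 0.8726

0.8726


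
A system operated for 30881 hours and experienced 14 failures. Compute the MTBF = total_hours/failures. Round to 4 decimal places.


total_hours = 30881
failures = 14
MTBF = 30881 / 14
MTBF = 2205.7857

2205.7857


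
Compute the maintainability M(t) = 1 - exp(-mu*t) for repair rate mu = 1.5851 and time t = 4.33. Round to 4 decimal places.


mu = 1.5851, t = 4.33
mu * t = 1.5851 * 4.33 = 6.8635
exp(-6.8635) = 0.001
M(t) = 1 - 0.001
M(t) = 0.999

0.999


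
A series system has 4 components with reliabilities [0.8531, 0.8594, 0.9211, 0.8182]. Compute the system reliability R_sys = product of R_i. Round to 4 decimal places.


Components: [0.8531, 0.8594, 0.9211, 0.8182]
After component 1 (R=0.8531): product = 0.8531
After component 2 (R=0.8594): product = 0.7332
After component 3 (R=0.9211): product = 0.6753
After component 4 (R=0.8182): product = 0.5525
R_sys = 0.5525

0.5525


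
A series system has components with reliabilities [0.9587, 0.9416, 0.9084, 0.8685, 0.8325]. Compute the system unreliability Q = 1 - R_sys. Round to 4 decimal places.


Components: [0.9587, 0.9416, 0.9084, 0.8685, 0.8325]
After component 1: product = 0.9587
After component 2: product = 0.9027
After component 3: product = 0.82
After component 4: product = 0.7122
After component 5: product = 0.5929
R_sys = 0.5929
Q = 1 - 0.5929 = 0.4071

0.4071


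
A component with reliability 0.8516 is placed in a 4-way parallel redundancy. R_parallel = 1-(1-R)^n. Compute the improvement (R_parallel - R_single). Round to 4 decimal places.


R_single = 0.8516, n = 4
1 - R_single = 0.1484
(1 - R_single)^n = 0.1484^4 = 0.0005
R_parallel = 1 - 0.0005 = 0.9995
Improvement = 0.9995 - 0.8516
Improvement = 0.1479

0.1479


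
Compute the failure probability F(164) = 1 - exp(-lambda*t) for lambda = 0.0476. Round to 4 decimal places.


lambda = 0.0476, t = 164
lambda * t = 7.8064
exp(-7.8064) = 0.0004
F(t) = 1 - 0.0004
F(t) = 0.9996

0.9996


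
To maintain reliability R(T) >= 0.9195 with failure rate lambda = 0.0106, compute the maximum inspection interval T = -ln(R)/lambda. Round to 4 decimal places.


R_target = 0.9195
lambda = 0.0106
-ln(0.9195) = 0.0839
T = 0.0839 / 0.0106
T = 7.9175

7.9175


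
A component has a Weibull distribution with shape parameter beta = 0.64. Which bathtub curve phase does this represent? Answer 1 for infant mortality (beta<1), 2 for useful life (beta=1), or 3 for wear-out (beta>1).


beta = 0.64
Compare beta to 1:
beta < 1 => infant mortality (phase 1)
beta = 1 => useful life (phase 2)
beta > 1 => wear-out (phase 3)
Since beta = 0.64, this is infant mortality (decreasing failure rate)
Phase = 1

1


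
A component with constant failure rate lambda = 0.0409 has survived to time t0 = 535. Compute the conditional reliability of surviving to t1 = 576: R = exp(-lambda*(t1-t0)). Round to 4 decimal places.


lambda = 0.0409
t0 = 535, t1 = 576
t1 - t0 = 41
lambda * (t1-t0) = 0.0409 * 41 = 1.6769
R = exp(-1.6769)
R = 0.187

0.187


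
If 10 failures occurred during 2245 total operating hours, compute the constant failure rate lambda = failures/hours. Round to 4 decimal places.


failures = 10
total_hours = 2245
lambda = 10 / 2245
lambda = 0.0045

0.0045


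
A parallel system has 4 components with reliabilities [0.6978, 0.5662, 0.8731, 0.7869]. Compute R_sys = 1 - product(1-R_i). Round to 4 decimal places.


Components: [0.6978, 0.5662, 0.8731, 0.7869]
(1 - 0.6978) = 0.3022, running product = 0.3022
(1 - 0.5662) = 0.4338, running product = 0.1311
(1 - 0.8731) = 0.1269, running product = 0.0166
(1 - 0.7869) = 0.2131, running product = 0.0035
Product of (1-R_i) = 0.0035
R_sys = 1 - 0.0035 = 0.9965

0.9965


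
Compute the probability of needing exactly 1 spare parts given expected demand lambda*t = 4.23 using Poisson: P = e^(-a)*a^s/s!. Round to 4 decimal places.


a = 4.23, s = 1
e^(-a) = e^(-4.23) = 0.0146
a^s = 4.23^1 = 4.23
s! = 1
P = 0.0146 * 4.23 / 1
P = 0.0616

0.0616


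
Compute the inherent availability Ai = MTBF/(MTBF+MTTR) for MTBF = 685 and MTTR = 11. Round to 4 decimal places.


MTBF = 685
MTTR = 11
MTBF + MTTR = 696
Ai = 685 / 696
Ai = 0.9842

0.9842


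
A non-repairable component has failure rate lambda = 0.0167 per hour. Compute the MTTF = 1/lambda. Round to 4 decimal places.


lambda = 0.0167
MTTF = 1 / 0.0167
MTTF = 59.8802

59.8802


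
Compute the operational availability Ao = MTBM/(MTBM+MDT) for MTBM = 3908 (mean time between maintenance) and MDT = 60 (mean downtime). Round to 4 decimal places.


MTBM = 3908
MDT = 60
MTBM + MDT = 3968
Ao = 3908 / 3968
Ao = 0.9849

0.9849


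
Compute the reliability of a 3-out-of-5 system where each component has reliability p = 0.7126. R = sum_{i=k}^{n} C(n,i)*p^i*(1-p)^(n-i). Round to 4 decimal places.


k = 3, n = 5, p = 0.7126
i=3: C(5,3)=10 * 0.7126^3 * 0.2874^2 = 0.2989
i=4: C(5,4)=5 * 0.7126^4 * 0.2874^1 = 0.3705
i=5: C(5,5)=1 * 0.7126^5 * 0.2874^0 = 0.1838
R = sum of terms = 0.8532

0.8532
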